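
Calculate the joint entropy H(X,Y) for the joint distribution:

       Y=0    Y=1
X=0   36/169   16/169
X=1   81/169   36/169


H(X,Y) = -Σ p(x,y) log₂ p(x,y)
  p(0,0)=36/169: -0.2130 × log₂(0.2130) = 0.4752
  p(0,1)=16/169: -0.0947 × log₂(0.0947) = 0.3220
  p(1,0)=81/169: -0.4793 × log₂(0.4793) = 0.5085
  p(1,1)=36/169: -0.2130 × log₂(0.2130) = 0.4752
H(X,Y) = 1.7810 bits


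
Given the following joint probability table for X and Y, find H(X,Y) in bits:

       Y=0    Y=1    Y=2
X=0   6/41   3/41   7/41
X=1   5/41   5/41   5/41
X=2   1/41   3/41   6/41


H(X,Y) = -Σ p(x,y) log₂ p(x,y)
  p(0,0)=6/41: -0.1463 × log₂(0.1463) = 0.4057
  p(0,1)=3/41: -0.0732 × log₂(0.0732) = 0.2760
  p(0,2)=7/41: -0.1707 × log₂(0.1707) = 0.4354
  p(1,0)=5/41: -0.1220 × log₂(0.1220) = 0.3702
  p(1,1)=5/41: -0.1220 × log₂(0.1220) = 0.3702
  p(1,2)=5/41: -0.1220 × log₂(0.1220) = 0.3702
  p(2,0)=1/41: -0.0244 × log₂(0.0244) = 0.1307
  p(2,1)=3/41: -0.0732 × log₂(0.0732) = 0.2760
  p(2,2)=6/41: -0.1463 × log₂(0.1463) = 0.4057
H(X,Y) = 3.0402 bits


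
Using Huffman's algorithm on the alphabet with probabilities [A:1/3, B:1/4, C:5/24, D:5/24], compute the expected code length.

Huffman tree construction:
Combine smallest probabilities repeatedly
Resulting codes:
  A: 11 (length 2)
  B: 10 (length 2)
  C: 00 (length 2)
  D: 01 (length 2)
Average length = Σ p(s) × length(s) = 2.0000 bits


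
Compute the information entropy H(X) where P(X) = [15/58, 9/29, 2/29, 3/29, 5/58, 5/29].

H(X) = -Σ p(x) log₂ p(x)
  -15/58 × log₂(15/58) = 0.5046
  -9/29 × log₂(9/29) = 0.5239
  -2/29 × log₂(2/29) = 0.2661
  -3/29 × log₂(3/29) = 0.3386
  -5/58 × log₂(5/58) = 0.3048
  -5/29 × log₂(5/29) = 0.4373
H(X) = 2.3752 bits


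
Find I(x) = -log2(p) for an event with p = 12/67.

Information content I(x) = -log₂(p(x))
I = -log₂(12/67) = -log₂(0.1791)
I = 2.4811 bits


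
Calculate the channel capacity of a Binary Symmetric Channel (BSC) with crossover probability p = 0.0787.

For BSC with error probability p:
C = 1 - H(p) where H(p) is binary entropy
H(0.0787) = -0.0787 × log₂(0.0787) - 0.9213 × log₂(0.9213)
H(p) = 0.3976
C = 1 - 0.3976 = 0.6024 bits/use


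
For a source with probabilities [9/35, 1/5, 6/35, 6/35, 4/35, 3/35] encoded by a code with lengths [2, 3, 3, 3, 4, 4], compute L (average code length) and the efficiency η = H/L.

Average length L = Σ p_i × l_i = 2.9429 bits
Entropy H = 2.5020 bits
Efficiency η = H/L × 100% = 85.02%


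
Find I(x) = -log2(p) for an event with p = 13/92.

Information content I(x) = -log₂(p(x))
I = -log₂(13/92) = -log₂(0.1413)
I = 2.8231 bits


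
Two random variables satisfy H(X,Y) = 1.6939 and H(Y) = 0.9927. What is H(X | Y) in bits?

Chain rule: H(X,Y) = H(X|Y) + H(Y)
H(X|Y) = H(X,Y) - H(Y) = 1.6939 - 0.9927 = 0.7012 bits


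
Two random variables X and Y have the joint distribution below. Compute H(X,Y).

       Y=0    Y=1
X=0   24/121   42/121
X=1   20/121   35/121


H(X,Y) = -Σ p(x,y) log₂ p(x,y)
  p(0,0)=24/121: -0.1983 × log₂(0.1983) = 0.4629
  p(0,1)=42/121: -0.3471 × log₂(0.3471) = 0.5299
  p(1,0)=20/121: -0.1653 × log₂(0.1653) = 0.4292
  p(1,1)=35/121: -0.2893 × log₂(0.2893) = 0.5176
H(X,Y) = 1.9397 bits


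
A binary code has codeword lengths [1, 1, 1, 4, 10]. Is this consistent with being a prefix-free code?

Kraft inequality: Σ 2^(-l_i) ≤ 1 for prefix-free code
Calculating: 2^(-1) + 2^(-1) + 2^(-1) + 2^(-4) + 2^(-10)
= 0.5 + 0.5 + 0.5 + 0.0625 + 0.0009765625
= 1.5635
Since 1.5635 > 1, prefix-free code does not exist


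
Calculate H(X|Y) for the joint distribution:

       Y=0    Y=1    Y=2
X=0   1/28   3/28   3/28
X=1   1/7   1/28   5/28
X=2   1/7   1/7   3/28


H(X|Y) = Σ_y p(y) H(X|Y=y)
  p(Y=0) = 9/28, H(X|Y=0) = 1.3921
  p(Y=1) = 2/7, H(X|Y=1) = 1.4056
  p(Y=2) = 11/28, H(X|Y=2) = 1.5395
H(X|Y) = 0.3214×1.3921 + 0.2857×1.4056 + 0.3929×1.5395 = 1.4539 bits


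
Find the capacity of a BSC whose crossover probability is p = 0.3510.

For BSC with error probability p:
C = 1 - H(p) where H(p) is binary entropy
H(0.3510) = -0.3510 × log₂(0.3510) - 0.6490 × log₂(0.6490)
H(p) = 0.9350
C = 1 - 0.9350 = 0.0650 bits/use


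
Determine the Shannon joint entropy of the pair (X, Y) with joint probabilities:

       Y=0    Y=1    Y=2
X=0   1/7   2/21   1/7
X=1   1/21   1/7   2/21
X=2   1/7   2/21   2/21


H(X,Y) = -Σ p(x,y) log₂ p(x,y)
  p(0,0)=1/7: -0.1429 × log₂(0.1429) = 0.4011
  p(0,1)=2/21: -0.0952 × log₂(0.0952) = 0.3231
  p(0,2)=1/7: -0.1429 × log₂(0.1429) = 0.4011
  p(1,0)=1/21: -0.0476 × log₂(0.0476) = 0.2092
  p(1,1)=1/7: -0.1429 × log₂(0.1429) = 0.4011
  p(1,2)=2/21: -0.0952 × log₂(0.0952) = 0.3231
  p(2,0)=1/7: -0.1429 × log₂(0.1429) = 0.4011
  p(2,1)=2/21: -0.0952 × log₂(0.0952) = 0.3231
  p(2,2)=2/21: -0.0952 × log₂(0.0952) = 0.3231
H(X,Y) = 3.1057 bits


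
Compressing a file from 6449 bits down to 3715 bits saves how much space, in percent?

Space savings = (1 - Compressed/Original) × 100%
= (1 - 3715/6449) × 100%
= 42.39%


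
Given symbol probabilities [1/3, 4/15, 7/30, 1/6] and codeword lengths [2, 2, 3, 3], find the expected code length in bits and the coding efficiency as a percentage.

Average length L = Σ p_i × l_i = 2.4000 bits
Entropy H = 1.9575 bits
Efficiency η = H/L × 100% = 81.56%


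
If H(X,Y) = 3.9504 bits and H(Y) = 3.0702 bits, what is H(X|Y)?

Chain rule: H(X,Y) = H(X|Y) + H(Y)
H(X|Y) = H(X,Y) - H(Y) = 3.9504 - 3.0702 = 0.8802 bits


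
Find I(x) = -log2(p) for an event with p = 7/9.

Information content I(x) = -log₂(p(x))
I = -log₂(7/9) = -log₂(0.7778)
I = 0.3626 bits


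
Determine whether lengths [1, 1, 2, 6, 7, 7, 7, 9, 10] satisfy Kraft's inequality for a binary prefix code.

Kraft inequality: Σ 2^(-l_i) ≤ 1 for prefix-free code
Calculating: 2^(-1) + 2^(-1) + 2^(-2) + 2^(-6) + 2^(-7) + 2^(-7) + 2^(-7) + 2^(-9) + 2^(-10)
= 0.5 + 0.5 + 0.25 + 0.015625 + 0.0078125 + 0.0078125 + 0.0078125 + 0.001953125 + 0.0009765625
= 1.2920
Since 1.2920 > 1, prefix-free code does not exist


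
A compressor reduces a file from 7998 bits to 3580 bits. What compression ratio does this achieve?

Compression ratio = Original / Compressed
= 7998 / 3580 = 2.23:1


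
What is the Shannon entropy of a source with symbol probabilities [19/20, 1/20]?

H(X) = -Σ p(x) log₂ p(x)
  -19/20 × log₂(19/20) = 0.0703
  -1/20 × log₂(1/20) = 0.2161
H(X) = 0.2864 bits


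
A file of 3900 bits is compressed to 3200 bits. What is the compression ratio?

Compression ratio = Original / Compressed
= 3900 / 3200 = 1.22:1


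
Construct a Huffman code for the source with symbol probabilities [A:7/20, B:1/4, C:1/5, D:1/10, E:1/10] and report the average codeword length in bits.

Huffman tree construction:
Combine smallest probabilities repeatedly
Resulting codes:
  A: 11 (length 2)
  B: 10 (length 2)
  C: 00 (length 2)
  D: 010 (length 3)
  E: 011 (length 3)
Average length = Σ p(s) × length(s) = 2.2000 bits


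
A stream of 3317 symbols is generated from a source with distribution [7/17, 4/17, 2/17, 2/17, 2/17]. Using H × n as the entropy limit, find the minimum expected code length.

Entropy H = 2.1080 bits/symbol
Minimum bits = H × n = 2.1080 × 3317
= 6992.12 bits


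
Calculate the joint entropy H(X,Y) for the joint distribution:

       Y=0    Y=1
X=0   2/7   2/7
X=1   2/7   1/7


H(X,Y) = -Σ p(x,y) log₂ p(x,y)
  p(0,0)=2/7: -0.2857 × log₂(0.2857) = 0.5164
  p(0,1)=2/7: -0.2857 × log₂(0.2857) = 0.5164
  p(1,0)=2/7: -0.2857 × log₂(0.2857) = 0.5164
  p(1,1)=1/7: -0.1429 × log₂(0.1429) = 0.4011
H(X,Y) = 1.9502 bits


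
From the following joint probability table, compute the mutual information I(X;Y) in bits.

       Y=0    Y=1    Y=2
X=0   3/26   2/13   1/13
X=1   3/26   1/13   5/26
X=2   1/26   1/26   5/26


H(X) = 1.5697, H(Y) = 1.5342, H(X,Y) = 2.9801
I(X;Y) = H(X) + H(Y) - H(X,Y) = 0.1238 bits


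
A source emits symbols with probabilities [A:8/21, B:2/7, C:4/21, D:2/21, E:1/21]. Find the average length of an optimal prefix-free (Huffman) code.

Huffman tree construction:
Combine smallest probabilities repeatedly
Resulting codes:
  A: 0 (length 1)
  B: 10 (length 2)
  C: 111 (length 3)
  D: 1101 (length 4)
  E: 1100 (length 4)
Average length = Σ p(s) × length(s) = 2.0952 bits


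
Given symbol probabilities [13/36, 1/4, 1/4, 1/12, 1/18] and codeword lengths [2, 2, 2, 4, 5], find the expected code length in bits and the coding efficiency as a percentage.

Average length L = Σ p_i × l_i = 2.3333 bits
Entropy H = 2.0611 bits
Efficiency η = H/L × 100% = 88.33%


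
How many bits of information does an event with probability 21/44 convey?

Information content I(x) = -log₂(p(x))
I = -log₂(21/44) = -log₂(0.4773)
I = 1.0671 bits


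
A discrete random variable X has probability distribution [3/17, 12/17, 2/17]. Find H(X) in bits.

H(X) = -Σ p(x) log₂ p(x)
  -3/17 × log₂(3/17) = 0.4416
  -12/17 × log₂(12/17) = 0.3547
  -2/17 × log₂(2/17) = 0.3632
H(X) = 1.1596 bits


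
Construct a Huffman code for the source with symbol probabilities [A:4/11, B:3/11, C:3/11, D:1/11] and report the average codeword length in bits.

Huffman tree construction:
Combine smallest probabilities repeatedly
Resulting codes:
  A: 11 (length 2)
  B: 01 (length 2)
  C: 10 (length 2)
  D: 00 (length 2)
Average length = Σ p(s) × length(s) = 2.0000 bits


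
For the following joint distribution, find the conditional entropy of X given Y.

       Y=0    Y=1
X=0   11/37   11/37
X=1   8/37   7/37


H(X|Y) = Σ_y p(y) H(X|Y=y)
  p(Y=0) = 19/37, H(X|Y=0) = 0.9819
  p(Y=1) = 18/37, H(X|Y=1) = 0.9641
H(X|Y) = 0.5135×0.9819 + 0.4865×0.9641 = 0.9733 bits


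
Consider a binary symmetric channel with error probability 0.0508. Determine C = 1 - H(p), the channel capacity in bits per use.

For BSC with error probability p:
C = 1 - H(p) where H(p) is binary entropy
H(0.0508) = -0.0508 × log₂(0.0508) - 0.9492 × log₂(0.9492)
H(p) = 0.2898
C = 1 - 0.2898 = 0.7102 bits/use


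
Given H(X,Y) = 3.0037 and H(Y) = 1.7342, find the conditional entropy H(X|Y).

Chain rule: H(X,Y) = H(X|Y) + H(Y)
H(X|Y) = H(X,Y) - H(Y) = 3.0037 - 1.7342 = 1.2695 bits


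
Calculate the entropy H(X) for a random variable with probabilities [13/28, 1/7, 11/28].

H(X) = -Σ p(x) log₂ p(x)
  -13/28 × log₂(13/28) = 0.5139
  -1/7 × log₂(1/7) = 0.4011
  -11/28 × log₂(11/28) = 0.5295
H(X) = 1.4445 bits


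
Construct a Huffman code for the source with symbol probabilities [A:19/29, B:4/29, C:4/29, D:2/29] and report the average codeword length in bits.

Huffman tree construction:
Combine smallest probabilities repeatedly
Resulting codes:
  A: 1 (length 1)
  B: 011 (length 3)
  C: 00 (length 2)
  D: 010 (length 3)
Average length = Σ p(s) × length(s) = 1.5517 bits


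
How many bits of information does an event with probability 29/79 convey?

Information content I(x) = -log₂(p(x))
I = -log₂(29/79) = -log₂(0.3671)
I = 1.4458 bits


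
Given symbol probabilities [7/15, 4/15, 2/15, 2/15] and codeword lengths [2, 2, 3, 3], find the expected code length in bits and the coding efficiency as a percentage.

Average length L = Σ p_i × l_i = 2.2667 bits
Entropy H = 1.7968 bits
Efficiency η = H/L × 100% = 79.27%


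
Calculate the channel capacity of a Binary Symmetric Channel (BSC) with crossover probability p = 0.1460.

For BSC with error probability p:
C = 1 - H(p) where H(p) is binary entropy
H(0.1460) = -0.1460 × log₂(0.1460) - 0.8540 × log₂(0.8540)
H(p) = 0.5997
C = 1 - 0.5997 = 0.4003 bits/use


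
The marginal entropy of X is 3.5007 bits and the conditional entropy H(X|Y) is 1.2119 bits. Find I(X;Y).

I(X;Y) = H(X) - H(X|Y)
I(X;Y) = 3.5007 - 1.2119 = 2.2888 bits


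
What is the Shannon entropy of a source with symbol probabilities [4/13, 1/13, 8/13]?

H(X) = -Σ p(x) log₂ p(x)
  -4/13 × log₂(4/13) = 0.5232
  -1/13 × log₂(1/13) = 0.2846
  -8/13 × log₂(8/13) = 0.4310
H(X) = 1.2389 bits


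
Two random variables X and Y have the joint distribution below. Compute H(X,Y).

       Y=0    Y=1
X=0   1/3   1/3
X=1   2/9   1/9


H(X,Y) = -Σ p(x,y) log₂ p(x,y)
  p(0,0)=1/3: -0.3333 × log₂(0.3333) = 0.5283
  p(0,1)=1/3: -0.3333 × log₂(0.3333) = 0.5283
  p(1,0)=2/9: -0.2222 × log₂(0.2222) = 0.4822
  p(1,1)=1/9: -0.1111 × log₂(0.1111) = 0.3522
H(X,Y) = 1.8911 bits


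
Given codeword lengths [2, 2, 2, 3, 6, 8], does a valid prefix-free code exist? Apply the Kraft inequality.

Kraft inequality: Σ 2^(-l_i) ≤ 1 for prefix-free code
Calculating: 2^(-2) + 2^(-2) + 2^(-2) + 2^(-3) + 2^(-6) + 2^(-8)
= 0.25 + 0.25 + 0.25 + 0.125 + 0.015625 + 0.00390625
= 0.8945
Since 0.8945 ≤ 1, prefix-free code exists


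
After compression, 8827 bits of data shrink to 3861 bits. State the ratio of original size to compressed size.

Compression ratio = Original / Compressed
= 8827 / 3861 = 2.29:1


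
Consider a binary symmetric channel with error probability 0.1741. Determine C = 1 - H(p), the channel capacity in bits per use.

For BSC with error probability p:
C = 1 - H(p) where H(p) is binary entropy
H(0.1741) = -0.1741 × log₂(0.1741) - 0.8259 × log₂(0.8259)
H(p) = 0.6670
C = 1 - 0.6670 = 0.3330 bits/use


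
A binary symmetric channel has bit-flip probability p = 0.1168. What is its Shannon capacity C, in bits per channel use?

For BSC with error probability p:
C = 1 - H(p) where H(p) is binary entropy
H(0.1168) = -0.1168 × log₂(0.1168) - 0.8832 × log₂(0.8832)
H(p) = 0.5201
C = 1 - 0.5201 = 0.4799 bits/use


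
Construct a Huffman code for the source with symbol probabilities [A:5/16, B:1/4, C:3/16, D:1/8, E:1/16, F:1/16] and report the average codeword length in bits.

Huffman tree construction:
Combine smallest probabilities repeatedly
Resulting codes:
  A: 11 (length 2)
  B: 01 (length 2)
  C: 00 (length 2)
  D: 100 (length 3)
  E: 1010 (length 4)
  F: 1011 (length 4)
Average length = Σ p(s) × length(s) = 2.3750 bits


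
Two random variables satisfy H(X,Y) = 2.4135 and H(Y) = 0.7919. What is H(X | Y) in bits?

Chain rule: H(X,Y) = H(X|Y) + H(Y)
H(X|Y) = H(X,Y) - H(Y) = 2.4135 - 0.7919 = 1.6216 bits


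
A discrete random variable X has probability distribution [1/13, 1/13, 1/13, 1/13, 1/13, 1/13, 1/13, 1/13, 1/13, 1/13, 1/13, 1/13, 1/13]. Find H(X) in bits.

H(X) = -Σ p(x) log₂ p(x)
  -1/13 × log₂(1/13) = 0.2846
  -1/13 × log₂(1/13) = 0.2846
  -1/13 × log₂(1/13) = 0.2846
  -1/13 × log₂(1/13) = 0.2846
  -1/13 × log₂(1/13) = 0.2846
  -1/13 × log₂(1/13) = 0.2846
  -1/13 × log₂(1/13) = 0.2846
  -1/13 × log₂(1/13) = 0.2846
  -1/13 × log₂(1/13) = 0.2846
  -1/13 × log₂(1/13) = 0.2846
  -1/13 × log₂(1/13) = 0.2846
  -1/13 × log₂(1/13) = 0.2846
  -1/13 × log₂(1/13) = 0.2846
H(X) = 3.7004 bits


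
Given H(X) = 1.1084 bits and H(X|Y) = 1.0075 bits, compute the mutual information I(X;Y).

I(X;Y) = H(X) - H(X|Y)
I(X;Y) = 1.1084 - 1.0075 = 0.1009 bits


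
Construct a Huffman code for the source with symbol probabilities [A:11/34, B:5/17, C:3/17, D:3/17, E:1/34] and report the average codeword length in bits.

Huffman tree construction:
Combine smallest probabilities repeatedly
Resulting codes:
  A: 11 (length 2)
  B: 10 (length 2)
  C: 011 (length 3)
  D: 00 (length 2)
  E: 010 (length 3)
Average length = Σ p(s) × length(s) = 2.2059 bits


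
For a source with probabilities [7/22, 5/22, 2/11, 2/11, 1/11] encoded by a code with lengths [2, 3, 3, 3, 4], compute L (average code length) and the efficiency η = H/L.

Average length L = Σ p_i × l_i = 2.7727 bits
Entropy H = 2.2203 bits
Efficiency η = H/L × 100% = 80.08%


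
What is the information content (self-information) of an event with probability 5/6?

Information content I(x) = -log₂(p(x))
I = -log₂(5/6) = -log₂(0.8333)
I = 0.2630 bits


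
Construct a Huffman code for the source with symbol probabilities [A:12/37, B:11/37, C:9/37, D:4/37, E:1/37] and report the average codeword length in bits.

Huffman tree construction:
Combine smallest probabilities repeatedly
Resulting codes:
  A: 11 (length 2)
  B: 10 (length 2)
  C: 01 (length 2)
  D: 001 (length 3)
  E: 000 (length 3)
Average length = Σ p(s) × length(s) = 2.1351 bits


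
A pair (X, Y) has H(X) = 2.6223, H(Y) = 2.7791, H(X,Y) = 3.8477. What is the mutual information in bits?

I(X;Y) = H(X) + H(Y) - H(X,Y)
I(X;Y) = 2.6223 + 2.7791 - 3.8477 = 1.5537 bits


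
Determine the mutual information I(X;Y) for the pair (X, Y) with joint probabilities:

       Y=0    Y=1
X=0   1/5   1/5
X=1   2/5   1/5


H(X) = 0.9710, H(Y) = 0.9710, H(X,Y) = 1.9219
I(X;Y) = H(X) + H(Y) - H(X,Y) = 0.0200 bits


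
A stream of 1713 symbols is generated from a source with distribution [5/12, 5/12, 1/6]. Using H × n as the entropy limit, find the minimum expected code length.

Entropy H = 1.4834 bits/symbol
Minimum bits = H × n = 1.4834 × 1713
= 2540.99 bits


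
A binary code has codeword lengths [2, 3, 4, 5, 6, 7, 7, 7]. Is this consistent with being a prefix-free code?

Kraft inequality: Σ 2^(-l_i) ≤ 1 for prefix-free code
Calculating: 2^(-2) + 2^(-3) + 2^(-4) + 2^(-5) + 2^(-6) + 2^(-7) + 2^(-7) + 2^(-7)
= 0.25 + 0.125 + 0.0625 + 0.03125 + 0.015625 + 0.0078125 + 0.0078125 + 0.0078125
= 0.5078
Since 0.5078 ≤ 1, prefix-free code exists


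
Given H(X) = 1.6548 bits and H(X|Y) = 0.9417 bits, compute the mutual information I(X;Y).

I(X;Y) = H(X) - H(X|Y)
I(X;Y) = 1.6548 - 0.9417 = 0.7131 bits


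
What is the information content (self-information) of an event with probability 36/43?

Information content I(x) = -log₂(p(x))
I = -log₂(36/43) = -log₂(0.8372)
I = 0.2563 bits


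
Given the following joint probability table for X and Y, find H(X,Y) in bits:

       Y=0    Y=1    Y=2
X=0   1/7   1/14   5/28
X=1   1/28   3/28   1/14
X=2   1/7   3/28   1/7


H(X,Y) = -Σ p(x,y) log₂ p(x,y)
  p(0,0)=1/7: -0.1429 × log₂(0.1429) = 0.4011
  p(0,1)=1/14: -0.0714 × log₂(0.0714) = 0.2720
  p(0,2)=5/28: -0.1786 × log₂(0.1786) = 0.4438
  p(1,0)=1/28: -0.0357 × log₂(0.0357) = 0.1717
  p(1,1)=3/28: -0.1071 × log₂(0.1071) = 0.3453
  p(1,2)=1/14: -0.0714 × log₂(0.0714) = 0.2720
  p(2,0)=1/7: -0.1429 × log₂(0.1429) = 0.4011
  p(2,1)=3/28: -0.1071 × log₂(0.1071) = 0.3453
  p(2,2)=1/7: -0.1429 × log₂(0.1429) = 0.4011
H(X,Y) = 3.0531 bits


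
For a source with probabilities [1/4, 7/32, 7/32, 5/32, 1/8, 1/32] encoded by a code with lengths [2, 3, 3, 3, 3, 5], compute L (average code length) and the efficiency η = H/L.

Average length L = Σ p_i × l_i = 2.8125 bits
Entropy H = 2.4090 bits
Efficiency η = H/L × 100% = 85.65%


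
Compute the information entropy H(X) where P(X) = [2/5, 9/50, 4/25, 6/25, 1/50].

H(X) = -Σ p(x) log₂ p(x)
  -2/5 × log₂(2/5) = 0.5288
  -9/50 × log₂(9/50) = 0.4453
  -4/25 × log₂(4/25) = 0.4230
  -6/25 × log₂(6/25) = 0.4941
  -1/50 × log₂(1/50) = 0.1129
H(X) = 2.0041 bits


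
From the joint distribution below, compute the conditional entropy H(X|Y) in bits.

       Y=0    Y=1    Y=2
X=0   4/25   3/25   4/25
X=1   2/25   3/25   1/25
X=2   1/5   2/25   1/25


H(X|Y) = Σ_y p(y) H(X|Y=y)
  p(Y=0) = 11/25, H(X|Y=0) = 1.4949
  p(Y=1) = 8/25, H(X|Y=1) = 1.5613
  p(Y=2) = 6/25, H(X|Y=2) = 1.2516
H(X|Y) = 0.4400×1.4949 + 0.3200×1.5613 + 0.2400×1.2516 = 1.4578 bits


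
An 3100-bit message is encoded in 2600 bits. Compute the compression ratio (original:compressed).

Compression ratio = Original / Compressed
= 3100 / 2600 = 1.19:1


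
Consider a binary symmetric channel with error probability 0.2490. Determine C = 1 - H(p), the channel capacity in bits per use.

For BSC with error probability p:
C = 1 - H(p) where H(p) is binary entropy
H(0.2490) = -0.2490 × log₂(0.2490) - 0.7510 × log₂(0.7510)
H(p) = 0.8097
C = 1 - 0.8097 = 0.1903 bits/use


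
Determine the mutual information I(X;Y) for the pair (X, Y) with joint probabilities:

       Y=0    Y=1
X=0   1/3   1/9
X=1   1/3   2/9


H(X) = 0.9911, H(Y) = 0.9183, H(X,Y) = 1.8911
I(X;Y) = H(X) + H(Y) - H(X,Y) = 0.0183 bits


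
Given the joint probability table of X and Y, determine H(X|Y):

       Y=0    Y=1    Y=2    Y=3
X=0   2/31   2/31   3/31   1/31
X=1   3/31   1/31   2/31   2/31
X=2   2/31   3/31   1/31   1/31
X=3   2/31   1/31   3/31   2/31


H(X|Y) = Σ_y p(y) H(X|Y=y)
  p(Y=0) = 9/31, H(X|Y=0) = 1.9749
  p(Y=1) = 7/31, H(X|Y=1) = 1.8424
  p(Y=2) = 9/31, H(X|Y=2) = 1.8911
  p(Y=3) = 6/31, H(X|Y=3) = 1.9183
H(X|Y) = 0.2903×1.9749 + 0.2258×1.8424 + 0.2903×1.8911 + 0.1935×1.9183 = 1.9097 bits


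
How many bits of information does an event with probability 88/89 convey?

Information content I(x) = -log₂(p(x))
I = -log₂(88/89) = -log₂(0.9888)
I = 0.0163 bits


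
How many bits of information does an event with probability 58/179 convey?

Information content I(x) = -log₂(p(x))
I = -log₂(58/179) = -log₂(0.3240)
I = 1.6258 bits


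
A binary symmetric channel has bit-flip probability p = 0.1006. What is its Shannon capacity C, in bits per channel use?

For BSC with error probability p:
C = 1 - H(p) where H(p) is binary entropy
H(0.1006) = -0.1006 × log₂(0.1006) - 0.8994 × log₂(0.8994)
H(p) = 0.4709
C = 1 - 0.4709 = 0.5291 bits/use


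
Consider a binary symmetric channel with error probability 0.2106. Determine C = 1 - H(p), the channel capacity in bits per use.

For BSC with error probability p:
C = 1 - H(p) where H(p) is binary entropy
H(0.2106) = -0.2106 × log₂(0.2106) - 0.7894 × log₂(0.7894)
H(p) = 0.7426
C = 1 - 0.7426 = 0.2574 bits/use


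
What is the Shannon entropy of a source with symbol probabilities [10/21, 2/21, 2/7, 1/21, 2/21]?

H(X) = -Σ p(x) log₂ p(x)
  -10/21 × log₂(10/21) = 0.5097
  -2/21 × log₂(2/21) = 0.3231
  -2/7 × log₂(2/7) = 0.5164
  -1/21 × log₂(1/21) = 0.2092
  -2/21 × log₂(2/21) = 0.3231
H(X) = 1.8814 bits


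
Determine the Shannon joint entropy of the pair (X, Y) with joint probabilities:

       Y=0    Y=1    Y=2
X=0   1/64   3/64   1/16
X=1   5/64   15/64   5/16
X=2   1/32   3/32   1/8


H(X,Y) = -Σ p(x,y) log₂ p(x,y)
  p(0,0)=1/64: -0.0156 × log₂(0.0156) = 0.0938
  p(0,1)=3/64: -0.0469 × log₂(0.0469) = 0.2070
  p(0,2)=1/16: -0.0625 × log₂(0.0625) = 0.2500
  p(1,0)=5/64: -0.0781 × log₂(0.0781) = 0.2873
  p(1,1)=15/64: -0.2344 × log₂(0.2344) = 0.4906
  p(1,2)=5/16: -0.3125 × log₂(0.3125) = 0.5244
  p(2,0)=1/32: -0.0312 × log₂(0.0312) = 0.1562
  p(2,1)=3/32: -0.0938 × log₂(0.0938) = 0.3202
  p(2,2)=1/8: -0.1250 × log₂(0.1250) = 0.3750
H(X,Y) = 2.7044 bits


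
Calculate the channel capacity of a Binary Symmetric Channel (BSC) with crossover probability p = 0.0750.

For BSC with error probability p:
C = 1 - H(p) where H(p) is binary entropy
H(0.0750) = -0.0750 × log₂(0.0750) - 0.9250 × log₂(0.9250)
H(p) = 0.3843
C = 1 - 0.3843 = 0.6157 bits/use


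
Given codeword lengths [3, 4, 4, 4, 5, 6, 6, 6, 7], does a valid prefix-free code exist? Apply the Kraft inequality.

Kraft inequality: Σ 2^(-l_i) ≤ 1 for prefix-free code
Calculating: 2^(-3) + 2^(-4) + 2^(-4) + 2^(-4) + 2^(-5) + 2^(-6) + 2^(-6) + 2^(-6) + 2^(-7)
= 0.125 + 0.0625 + 0.0625 + 0.0625 + 0.03125 + 0.015625 + 0.015625 + 0.015625 + 0.0078125
= 0.3984
Since 0.3984 ≤ 1, prefix-free code exists


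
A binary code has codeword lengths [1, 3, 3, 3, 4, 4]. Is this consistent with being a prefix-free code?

Kraft inequality: Σ 2^(-l_i) ≤ 1 for prefix-free code
Calculating: 2^(-1) + 2^(-3) + 2^(-3) + 2^(-3) + 2^(-4) + 2^(-4)
= 0.5 + 0.125 + 0.125 + 0.125 + 0.0625 + 0.0625
= 1.0000
Since 1.0000 ≤ 1, prefix-free code exists


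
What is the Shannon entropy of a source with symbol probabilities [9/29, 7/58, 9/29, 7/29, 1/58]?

H(X) = -Σ p(x) log₂ p(x)
  -9/29 × log₂(9/29) = 0.5239
  -7/58 × log₂(7/58) = 0.3682
  -9/29 × log₂(9/29) = 0.5239
  -7/29 × log₂(7/29) = 0.4950
  -1/58 × log₂(1/58) = 0.1010
H(X) = 2.0119 bits


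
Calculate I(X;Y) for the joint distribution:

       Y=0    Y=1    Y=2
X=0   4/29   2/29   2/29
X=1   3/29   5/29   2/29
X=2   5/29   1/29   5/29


H(X) = 1.5727, H(Y) = 1.5632, H(X,Y) = 3.0103
I(X;Y) = H(X) + H(Y) - H(X,Y) = 0.1256 bits


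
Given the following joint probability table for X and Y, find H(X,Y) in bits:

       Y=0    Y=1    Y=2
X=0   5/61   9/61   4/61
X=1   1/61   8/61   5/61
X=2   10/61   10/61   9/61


H(X,Y) = -Σ p(x,y) log₂ p(x,y)
  p(0,0)=5/61: -0.0820 × log₂(0.0820) = 0.2958
  p(0,1)=9/61: -0.1475 × log₂(0.1475) = 0.4073
  p(0,2)=4/61: -0.0656 × log₂(0.0656) = 0.2578
  p(1,0)=1/61: -0.0164 × log₂(0.0164) = 0.0972
  p(1,1)=8/61: -0.1311 × log₂(0.1311) = 0.3844
  p(1,2)=5/61: -0.0820 × log₂(0.0820) = 0.2958
  p(2,0)=10/61: -0.1639 × log₂(0.1639) = 0.4277
  p(2,1)=10/61: -0.1639 × log₂(0.1639) = 0.4277
  p(2,2)=9/61: -0.1475 × log₂(0.1475) = 0.4073
H(X,Y) = 3.0010 bits


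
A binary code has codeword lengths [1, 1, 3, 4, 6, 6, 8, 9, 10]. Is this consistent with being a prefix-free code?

Kraft inequality: Σ 2^(-l_i) ≤ 1 for prefix-free code
Calculating: 2^(-1) + 2^(-1) + 2^(-3) + 2^(-4) + 2^(-6) + 2^(-6) + 2^(-8) + 2^(-9) + 2^(-10)
= 0.5 + 0.5 + 0.125 + 0.0625 + 0.015625 + 0.015625 + 0.00390625 + 0.001953125 + 0.0009765625
= 1.2256
Since 1.2256 > 1, prefix-free code does not exist


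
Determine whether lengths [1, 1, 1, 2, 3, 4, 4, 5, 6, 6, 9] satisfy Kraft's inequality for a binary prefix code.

Kraft inequality: Σ 2^(-l_i) ≤ 1 for prefix-free code
Calculating: 2^(-1) + 2^(-1) + 2^(-1) + 2^(-2) + 2^(-3) + 2^(-4) + 2^(-4) + 2^(-5) + 2^(-6) + 2^(-6) + 2^(-9)
= 0.5 + 0.5 + 0.5 + 0.25 + 0.125 + 0.0625 + 0.0625 + 0.03125 + 0.015625 + 0.015625 + 0.001953125
= 2.0645
Since 2.0645 > 1, prefix-free code does not exist


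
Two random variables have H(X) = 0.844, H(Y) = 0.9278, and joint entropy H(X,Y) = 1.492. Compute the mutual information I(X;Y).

I(X;Y) = H(X) + H(Y) - H(X,Y)
I(X;Y) = 0.844 + 0.9278 - 1.492 = 0.2798 bits


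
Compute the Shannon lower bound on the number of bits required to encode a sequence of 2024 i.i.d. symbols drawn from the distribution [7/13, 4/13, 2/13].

Entropy H = 1.4196 bits/symbol
Minimum bits = H × n = 1.4196 × 2024
= 2873.18 bits


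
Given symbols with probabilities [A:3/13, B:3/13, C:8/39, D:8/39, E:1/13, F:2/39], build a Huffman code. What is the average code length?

Huffman tree construction:
Combine smallest probabilities repeatedly
Resulting codes:
  A: 01 (length 2)
  B: 10 (length 2)
  C: 111 (length 3)
  D: 00 (length 2)
  E: 1101 (length 4)
  F: 1100 (length 4)
Average length = Σ p(s) × length(s) = 2.4615 bits


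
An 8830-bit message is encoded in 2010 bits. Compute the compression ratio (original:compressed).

Compression ratio = Original / Compressed
= 8830 / 2010 = 4.39:1


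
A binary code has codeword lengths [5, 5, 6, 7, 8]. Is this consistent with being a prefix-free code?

Kraft inequality: Σ 2^(-l_i) ≤ 1 for prefix-free code
Calculating: 2^(-5) + 2^(-5) + 2^(-6) + 2^(-7) + 2^(-8)
= 0.03125 + 0.03125 + 0.015625 + 0.0078125 + 0.00390625
= 0.0898
Since 0.0898 ≤ 1, prefix-free code exists


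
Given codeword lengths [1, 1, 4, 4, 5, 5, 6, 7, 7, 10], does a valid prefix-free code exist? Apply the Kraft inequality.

Kraft inequality: Σ 2^(-l_i) ≤ 1 for prefix-free code
Calculating: 2^(-1) + 2^(-1) + 2^(-4) + 2^(-4) + 2^(-5) + 2^(-5) + 2^(-6) + 2^(-7) + 2^(-7) + 2^(-10)
= 0.5 + 0.5 + 0.0625 + 0.0625 + 0.03125 + 0.03125 + 0.015625 + 0.0078125 + 0.0078125 + 0.0009765625
= 1.2197
Since 1.2197 > 1, prefix-free code does not exist


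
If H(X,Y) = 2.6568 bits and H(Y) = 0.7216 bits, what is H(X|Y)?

Chain rule: H(X,Y) = H(X|Y) + H(Y)
H(X|Y) = H(X,Y) - H(Y) = 2.6568 - 0.7216 = 1.9352 bits


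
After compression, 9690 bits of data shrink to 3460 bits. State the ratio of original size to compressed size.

Compression ratio = Original / Compressed
= 9690 / 3460 = 2.80:1


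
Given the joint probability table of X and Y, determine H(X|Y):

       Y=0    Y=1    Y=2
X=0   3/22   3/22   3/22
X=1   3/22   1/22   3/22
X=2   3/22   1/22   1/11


H(X|Y) = Σ_y p(y) H(X|Y=y)
  p(Y=0) = 9/22, H(X|Y=0) = 1.5850
  p(Y=1) = 5/22, H(X|Y=1) = 1.3710
  p(Y=2) = 4/11, H(X|Y=2) = 1.5613
H(X|Y) = 0.4091×1.5850 + 0.2273×1.3710 + 0.3636×1.5613 = 1.5277 bits


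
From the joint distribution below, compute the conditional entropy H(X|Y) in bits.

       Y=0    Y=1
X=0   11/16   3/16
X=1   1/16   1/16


H(X|Y) = Σ_y p(y) H(X|Y=y)
  p(Y=0) = 3/4, H(X|Y=0) = 0.4138
  p(Y=1) = 1/4, H(X|Y=1) = 0.8113
H(X|Y) = 0.7500×0.4138 + 0.2500×0.8113 = 0.5132 bits


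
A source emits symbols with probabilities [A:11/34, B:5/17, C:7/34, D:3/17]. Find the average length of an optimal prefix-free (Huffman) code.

Huffman tree construction:
Combine smallest probabilities repeatedly
Resulting codes:
  A: 11 (length 2)
  B: 10 (length 2)
  C: 01 (length 2)
  D: 00 (length 2)
Average length = Σ p(s) × length(s) = 2.0000 bits


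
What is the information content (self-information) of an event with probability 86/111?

Information content I(x) = -log₂(p(x))
I = -log₂(86/111) = -log₂(0.7748)
I = 0.3682 bits


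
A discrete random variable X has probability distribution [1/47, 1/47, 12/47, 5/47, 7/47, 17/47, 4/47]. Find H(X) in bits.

H(X) = -Σ p(x) log₂ p(x)
  -1/47 × log₂(1/47) = 0.1182
  -1/47 × log₂(1/47) = 0.1182
  -12/47 × log₂(12/47) = 0.5029
  -5/47 × log₂(5/47) = 0.3439
  -7/47 × log₂(7/47) = 0.4092
  -17/47 × log₂(17/47) = 0.5307
  -4/47 × log₂(4/47) = 0.3025
H(X) = 2.3255 bits


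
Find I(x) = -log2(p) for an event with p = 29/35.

Information content I(x) = -log₂(p(x))
I = -log₂(29/35) = -log₂(0.8286)
I = 0.2713 bits


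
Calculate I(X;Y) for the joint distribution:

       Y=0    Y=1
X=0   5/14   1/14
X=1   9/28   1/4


H(X) = 0.9852, H(Y) = 0.9059, H(X,Y) = 1.8288
I(X;Y) = H(X) + H(Y) - H(X,Y) = 0.0624 bits


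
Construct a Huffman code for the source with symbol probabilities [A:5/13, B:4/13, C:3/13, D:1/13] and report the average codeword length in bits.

Huffman tree construction:
Combine smallest probabilities repeatedly
Resulting codes:
  A: 0 (length 1)
  B: 10 (length 2)
  C: 111 (length 3)
  D: 110 (length 3)
Average length = Σ p(s) × length(s) = 1.9231 bits


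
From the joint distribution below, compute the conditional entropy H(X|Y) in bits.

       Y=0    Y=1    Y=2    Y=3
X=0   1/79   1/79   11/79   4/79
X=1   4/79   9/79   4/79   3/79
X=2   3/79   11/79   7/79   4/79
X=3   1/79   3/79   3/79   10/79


H(X|Y) = Σ_y p(y) H(X|Y=y)
  p(Y=0) = 9/79, H(X|Y=0) = 1.7527
  p(Y=1) = 24/79, H(X|Y=1) = 1.6125
  p(Y=2) = 25/79, H(X|Y=2) = 1.8255
  p(Y=3) = 21/79, H(X|Y=3) = 1.8221
H(X|Y) = 0.1139×1.7527 + 0.3038×1.6125 + 0.3165×1.8255 + 0.2658×1.8221 = 1.7516 bits


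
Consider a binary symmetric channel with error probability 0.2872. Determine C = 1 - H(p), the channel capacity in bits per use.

For BSC with error probability p:
C = 1 - H(p) where H(p) is binary entropy
H(0.2872) = -0.2872 × log₂(0.2872) - 0.7128 × log₂(0.7128)
H(p) = 0.8651
C = 1 - 0.8651 = 0.1349 bits/use


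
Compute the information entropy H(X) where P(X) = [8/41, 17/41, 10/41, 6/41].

H(X) = -Σ p(x) log₂ p(x)
  -8/41 × log₂(8/41) = 0.4600
  -17/41 × log₂(17/41) = 0.5266
  -10/41 × log₂(10/41) = 0.4965
  -6/41 × log₂(6/41) = 0.4057
H(X) = 1.8889 bits


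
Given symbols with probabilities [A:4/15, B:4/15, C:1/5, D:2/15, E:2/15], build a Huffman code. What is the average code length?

Huffman tree construction:
Combine smallest probabilities repeatedly
Resulting codes:
  A: 01 (length 2)
  B: 10 (length 2)
  C: 00 (length 2)
  D: 110 (length 3)
  E: 111 (length 3)
Average length = Σ p(s) × length(s) = 2.2667 bits


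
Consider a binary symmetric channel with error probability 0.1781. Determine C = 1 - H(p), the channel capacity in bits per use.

For BSC with error probability p:
C = 1 - H(p) where H(p) is binary entropy
H(0.1781) = -0.1781 × log₂(0.1781) - 0.8219 × log₂(0.8219)
H(p) = 0.6759
C = 1 - 0.6759 = 0.3241 bits/use


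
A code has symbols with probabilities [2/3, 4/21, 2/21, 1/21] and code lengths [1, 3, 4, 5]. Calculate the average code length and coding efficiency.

Average length L = Σ p_i × l_i = 1.8571 bits
Entropy H = 1.3779 bits
Efficiency η = H/L × 100% = 74.19%


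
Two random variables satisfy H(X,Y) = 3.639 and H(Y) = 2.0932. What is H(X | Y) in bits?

Chain rule: H(X,Y) = H(X|Y) + H(Y)
H(X|Y) = H(X,Y) - H(Y) = 3.639 - 2.0932 = 1.5458 bits


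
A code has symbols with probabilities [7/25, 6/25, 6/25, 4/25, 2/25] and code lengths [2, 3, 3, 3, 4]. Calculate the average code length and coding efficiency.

Average length L = Σ p_i × l_i = 2.8000 bits
Entropy H = 2.2170 bits
Efficiency η = H/L × 100% = 79.18%


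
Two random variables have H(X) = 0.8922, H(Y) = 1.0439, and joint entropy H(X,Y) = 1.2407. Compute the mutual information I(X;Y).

I(X;Y) = H(X) + H(Y) - H(X,Y)
I(X;Y) = 0.8922 + 1.0439 - 1.2407 = 0.6954 bits


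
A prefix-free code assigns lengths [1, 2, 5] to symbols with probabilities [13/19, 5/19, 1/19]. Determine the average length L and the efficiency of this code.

Average length L = Σ p_i × l_i = 1.4737 bits
Entropy H = 1.1050 bits
Efficiency η = H/L × 100% = 74.98%


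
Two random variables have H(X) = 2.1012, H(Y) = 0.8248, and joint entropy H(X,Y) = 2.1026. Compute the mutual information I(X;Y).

I(X;Y) = H(X) + H(Y) - H(X,Y)
I(X;Y) = 2.1012 + 0.8248 - 2.1026 = 0.8234 bits


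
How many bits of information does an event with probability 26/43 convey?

Information content I(x) = -log₂(p(x))
I = -log₂(26/43) = -log₂(0.6047)
I = 0.7258 bits


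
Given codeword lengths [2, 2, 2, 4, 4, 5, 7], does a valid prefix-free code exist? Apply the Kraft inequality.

Kraft inequality: Σ 2^(-l_i) ≤ 1 for prefix-free code
Calculating: 2^(-2) + 2^(-2) + 2^(-2) + 2^(-4) + 2^(-4) + 2^(-5) + 2^(-7)
= 0.25 + 0.25 + 0.25 + 0.0625 + 0.0625 + 0.03125 + 0.0078125
= 0.9141
Since 0.9141 ≤ 1, prefix-free code exists


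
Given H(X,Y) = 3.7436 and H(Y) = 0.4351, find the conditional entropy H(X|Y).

Chain rule: H(X,Y) = H(X|Y) + H(Y)
H(X|Y) = H(X,Y) - H(Y) = 3.7436 - 0.4351 = 3.3085 bits


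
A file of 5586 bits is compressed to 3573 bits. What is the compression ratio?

Compression ratio = Original / Compressed
= 5586 / 3573 = 1.56:1


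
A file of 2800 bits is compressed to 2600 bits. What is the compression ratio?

Compression ratio = Original / Compressed
= 2800 / 2600 = 1.08:1


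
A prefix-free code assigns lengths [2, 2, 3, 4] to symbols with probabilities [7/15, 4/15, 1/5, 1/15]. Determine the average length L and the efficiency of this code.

Average length L = Σ p_i × l_i = 2.3333 bits
Entropy H = 1.7465 bits
Efficiency η = H/L × 100% = 74.85%


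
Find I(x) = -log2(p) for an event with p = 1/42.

Information content I(x) = -log₂(p(x))
I = -log₂(1/42) = -log₂(0.0238)
I = 5.3923 bits


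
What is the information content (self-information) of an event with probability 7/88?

Information content I(x) = -log₂(p(x))
I = -log₂(7/88) = -log₂(0.0795)
I = 3.6521 bits


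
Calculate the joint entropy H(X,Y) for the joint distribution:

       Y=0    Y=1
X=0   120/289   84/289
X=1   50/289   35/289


H(X,Y) = -Σ p(x,y) log₂ p(x,y)
  p(0,0)=120/289: -0.4152 × log₂(0.4152) = 0.5265
  p(0,1)=84/289: -0.2907 × log₂(0.2907) = 0.5181
  p(1,0)=50/289: -0.1730 × log₂(0.1730) = 0.4379
  p(1,1)=35/289: -0.1211 × log₂(0.1211) = 0.3688
H(X,Y) = 1.8514 bits


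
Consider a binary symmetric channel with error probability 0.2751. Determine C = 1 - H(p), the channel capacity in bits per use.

For BSC with error probability p:
C = 1 - H(p) where H(p) is binary entropy
H(0.2751) = -0.2751 × log₂(0.2751) - 0.7249 × log₂(0.7249)
H(p) = 0.8487
C = 1 - 0.8487 = 0.1513 bits/use


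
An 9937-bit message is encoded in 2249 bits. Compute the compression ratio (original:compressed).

Compression ratio = Original / Compressed
= 9937 / 2249 = 4.42:1


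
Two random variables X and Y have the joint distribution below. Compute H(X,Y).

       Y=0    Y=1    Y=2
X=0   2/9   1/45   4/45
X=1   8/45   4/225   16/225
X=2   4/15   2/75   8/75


H(X,Y) = -Σ p(x,y) log₂ p(x,y)
  p(0,0)=2/9: -0.2222 × log₂(0.2222) = 0.4822
  p(0,1)=1/45: -0.0222 × log₂(0.0222) = 0.1220
  p(0,2)=4/45: -0.0889 × log₂(0.0889) = 0.3104
  p(1,0)=8/45: -0.1778 × log₂(0.1778) = 0.4430
  p(1,1)=4/225: -0.0178 × log₂(0.0178) = 0.1034
  p(1,2)=16/225: -0.0711 × log₂(0.0711) = 0.2712
  p(2,0)=4/15: -0.2667 × log₂(0.2667) = 0.5085
  p(2,1)=2/75: -0.0267 × log₂(0.0267) = 0.1394
  p(2,2)=8/75: -0.1067 × log₂(0.1067) = 0.3444
H(X,Y) = 2.7245 bits


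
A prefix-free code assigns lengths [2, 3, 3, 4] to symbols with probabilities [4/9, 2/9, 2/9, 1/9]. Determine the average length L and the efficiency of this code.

Average length L = Σ p_i × l_i = 2.6667 bits
Entropy H = 1.8366 bits
Efficiency η = H/L × 100% = 68.87%


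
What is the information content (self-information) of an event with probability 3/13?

Information content I(x) = -log₂(p(x))
I = -log₂(3/13) = -log₂(0.2308)
I = 2.1155 bits


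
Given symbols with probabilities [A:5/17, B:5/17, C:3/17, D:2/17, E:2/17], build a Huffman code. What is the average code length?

Huffman tree construction:
Combine smallest probabilities repeatedly
Resulting codes:
  A: 10 (length 2)
  B: 11 (length 2)
  C: 00 (length 2)
  D: 010 (length 3)
  E: 011 (length 3)
Average length = Σ p(s) × length(s) = 2.2353 bits


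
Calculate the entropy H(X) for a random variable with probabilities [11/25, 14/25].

H(X) = -Σ p(x) log₂ p(x)
  -11/25 × log₂(11/25) = 0.5211
  -14/25 × log₂(14/25) = 0.4684
H(X) = 0.9896 bits


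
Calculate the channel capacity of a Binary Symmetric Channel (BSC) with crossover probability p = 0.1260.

For BSC with error probability p:
C = 1 - H(p) where H(p) is binary entropy
H(0.1260) = -0.1260 × log₂(0.1260) - 0.8740 × log₂(0.8740)
H(p) = 0.5464
C = 1 - 0.5464 = 0.4536 bits/use


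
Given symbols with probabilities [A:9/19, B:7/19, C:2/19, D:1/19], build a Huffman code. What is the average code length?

Huffman tree construction:
Combine smallest probabilities repeatedly
Resulting codes:
  A: 0 (length 1)
  B: 11 (length 2)
  C: 101 (length 3)
  D: 100 (length 3)
Average length = Σ p(s) × length(s) = 1.6842 bits


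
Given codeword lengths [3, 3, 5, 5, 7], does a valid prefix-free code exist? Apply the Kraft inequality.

Kraft inequality: Σ 2^(-l_i) ≤ 1 for prefix-free code
Calculating: 2^(-3) + 2^(-3) + 2^(-5) + 2^(-5) + 2^(-7)
= 0.125 + 0.125 + 0.03125 + 0.03125 + 0.0078125
= 0.3203
Since 0.3203 ≤ 1, prefix-free code exists


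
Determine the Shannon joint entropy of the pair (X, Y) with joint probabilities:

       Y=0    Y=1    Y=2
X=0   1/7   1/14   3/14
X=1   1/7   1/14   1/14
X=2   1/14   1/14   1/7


H(X,Y) = -Σ p(x,y) log₂ p(x,y)
  p(0,0)=1/7: -0.1429 × log₂(0.1429) = 0.4011
  p(0,1)=1/14: -0.0714 × log₂(0.0714) = 0.2720
  p(0,2)=3/14: -0.2143 × log₂(0.2143) = 0.4762
  p(1,0)=1/7: -0.1429 × log₂(0.1429) = 0.4011
  p(1,1)=1/14: -0.0714 × log₂(0.0714) = 0.2720
  p(1,2)=1/14: -0.0714 × log₂(0.0714) = 0.2720
  p(2,0)=1/14: -0.0714 × log₂(0.0714) = 0.2720
  p(2,1)=1/14: -0.0714 × log₂(0.0714) = 0.2720
  p(2,2)=1/7: -0.1429 × log₂(0.1429) = 0.4011
H(X,Y) = 3.0391 bits
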